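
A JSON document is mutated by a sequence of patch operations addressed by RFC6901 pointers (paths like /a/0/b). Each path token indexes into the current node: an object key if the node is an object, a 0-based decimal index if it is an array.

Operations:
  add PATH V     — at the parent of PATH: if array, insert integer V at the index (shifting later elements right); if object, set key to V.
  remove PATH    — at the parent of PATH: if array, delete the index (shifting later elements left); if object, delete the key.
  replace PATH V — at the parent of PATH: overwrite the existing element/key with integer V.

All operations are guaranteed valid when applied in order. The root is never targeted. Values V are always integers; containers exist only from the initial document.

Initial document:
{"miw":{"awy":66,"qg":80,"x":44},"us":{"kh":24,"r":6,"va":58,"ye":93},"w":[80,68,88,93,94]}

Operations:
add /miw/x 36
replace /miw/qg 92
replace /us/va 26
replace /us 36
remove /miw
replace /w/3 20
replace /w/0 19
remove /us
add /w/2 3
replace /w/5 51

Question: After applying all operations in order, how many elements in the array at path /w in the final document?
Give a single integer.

After op 1 (add /miw/x 36): {"miw":{"awy":66,"qg":80,"x":36},"us":{"kh":24,"r":6,"va":58,"ye":93},"w":[80,68,88,93,94]}
After op 2 (replace /miw/qg 92): {"miw":{"awy":66,"qg":92,"x":36},"us":{"kh":24,"r":6,"va":58,"ye":93},"w":[80,68,88,93,94]}
After op 3 (replace /us/va 26): {"miw":{"awy":66,"qg":92,"x":36},"us":{"kh":24,"r":6,"va":26,"ye":93},"w":[80,68,88,93,94]}
After op 4 (replace /us 36): {"miw":{"awy":66,"qg":92,"x":36},"us":36,"w":[80,68,88,93,94]}
After op 5 (remove /miw): {"us":36,"w":[80,68,88,93,94]}
After op 6 (replace /w/3 20): {"us":36,"w":[80,68,88,20,94]}
After op 7 (replace /w/0 19): {"us":36,"w":[19,68,88,20,94]}
After op 8 (remove /us): {"w":[19,68,88,20,94]}
After op 9 (add /w/2 3): {"w":[19,68,3,88,20,94]}
After op 10 (replace /w/5 51): {"w":[19,68,3,88,20,51]}
Size at path /w: 6

Answer: 6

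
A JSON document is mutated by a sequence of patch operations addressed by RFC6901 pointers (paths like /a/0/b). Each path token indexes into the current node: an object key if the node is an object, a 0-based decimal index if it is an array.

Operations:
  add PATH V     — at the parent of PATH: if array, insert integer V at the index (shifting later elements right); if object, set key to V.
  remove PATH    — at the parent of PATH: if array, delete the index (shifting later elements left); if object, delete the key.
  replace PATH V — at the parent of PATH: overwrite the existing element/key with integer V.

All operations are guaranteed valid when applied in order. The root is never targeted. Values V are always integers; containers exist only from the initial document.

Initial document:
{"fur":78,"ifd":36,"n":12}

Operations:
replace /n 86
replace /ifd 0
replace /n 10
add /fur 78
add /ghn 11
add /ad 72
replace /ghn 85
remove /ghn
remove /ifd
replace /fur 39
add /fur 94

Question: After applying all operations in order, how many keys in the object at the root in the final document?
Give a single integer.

After op 1 (replace /n 86): {"fur":78,"ifd":36,"n":86}
After op 2 (replace /ifd 0): {"fur":78,"ifd":0,"n":86}
After op 3 (replace /n 10): {"fur":78,"ifd":0,"n":10}
After op 4 (add /fur 78): {"fur":78,"ifd":0,"n":10}
After op 5 (add /ghn 11): {"fur":78,"ghn":11,"ifd":0,"n":10}
After op 6 (add /ad 72): {"ad":72,"fur":78,"ghn":11,"ifd":0,"n":10}
After op 7 (replace /ghn 85): {"ad":72,"fur":78,"ghn":85,"ifd":0,"n":10}
After op 8 (remove /ghn): {"ad":72,"fur":78,"ifd":0,"n":10}
After op 9 (remove /ifd): {"ad":72,"fur":78,"n":10}
After op 10 (replace /fur 39): {"ad":72,"fur":39,"n":10}
After op 11 (add /fur 94): {"ad":72,"fur":94,"n":10}
Size at the root: 3

Answer: 3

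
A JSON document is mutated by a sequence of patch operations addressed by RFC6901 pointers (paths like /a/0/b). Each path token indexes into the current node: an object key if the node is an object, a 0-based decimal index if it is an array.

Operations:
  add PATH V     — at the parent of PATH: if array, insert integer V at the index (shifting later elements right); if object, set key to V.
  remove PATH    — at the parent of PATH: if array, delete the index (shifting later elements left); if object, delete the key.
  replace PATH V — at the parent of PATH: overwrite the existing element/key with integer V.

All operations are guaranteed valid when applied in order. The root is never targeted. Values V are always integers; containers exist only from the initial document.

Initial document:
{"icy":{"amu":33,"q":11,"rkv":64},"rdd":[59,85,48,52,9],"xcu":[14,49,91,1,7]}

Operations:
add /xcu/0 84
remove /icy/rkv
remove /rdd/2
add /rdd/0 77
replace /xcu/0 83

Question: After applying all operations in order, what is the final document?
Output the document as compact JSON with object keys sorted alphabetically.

Answer: {"icy":{"amu":33,"q":11},"rdd":[77,59,85,52,9],"xcu":[83,14,49,91,1,7]}

Derivation:
After op 1 (add /xcu/0 84): {"icy":{"amu":33,"q":11,"rkv":64},"rdd":[59,85,48,52,9],"xcu":[84,14,49,91,1,7]}
After op 2 (remove /icy/rkv): {"icy":{"amu":33,"q":11},"rdd":[59,85,48,52,9],"xcu":[84,14,49,91,1,7]}
After op 3 (remove /rdd/2): {"icy":{"amu":33,"q":11},"rdd":[59,85,52,9],"xcu":[84,14,49,91,1,7]}
After op 4 (add /rdd/0 77): {"icy":{"amu":33,"q":11},"rdd":[77,59,85,52,9],"xcu":[84,14,49,91,1,7]}
After op 5 (replace /xcu/0 83): {"icy":{"amu":33,"q":11},"rdd":[77,59,85,52,9],"xcu":[83,14,49,91,1,7]}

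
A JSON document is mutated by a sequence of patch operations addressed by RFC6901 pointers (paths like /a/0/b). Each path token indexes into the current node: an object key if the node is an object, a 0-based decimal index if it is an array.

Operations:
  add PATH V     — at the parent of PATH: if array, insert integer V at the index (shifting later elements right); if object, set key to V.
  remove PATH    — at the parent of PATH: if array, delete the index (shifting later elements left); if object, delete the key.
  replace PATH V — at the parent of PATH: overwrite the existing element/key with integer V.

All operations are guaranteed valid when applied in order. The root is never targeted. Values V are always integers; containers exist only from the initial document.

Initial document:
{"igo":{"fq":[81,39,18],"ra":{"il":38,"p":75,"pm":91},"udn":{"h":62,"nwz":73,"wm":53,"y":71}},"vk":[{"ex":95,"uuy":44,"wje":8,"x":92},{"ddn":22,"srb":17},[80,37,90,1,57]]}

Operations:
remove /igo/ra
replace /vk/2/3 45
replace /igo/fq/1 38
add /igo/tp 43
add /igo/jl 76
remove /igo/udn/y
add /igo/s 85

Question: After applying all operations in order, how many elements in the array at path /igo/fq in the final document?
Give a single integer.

After op 1 (remove /igo/ra): {"igo":{"fq":[81,39,18],"udn":{"h":62,"nwz":73,"wm":53,"y":71}},"vk":[{"ex":95,"uuy":44,"wje":8,"x":92},{"ddn":22,"srb":17},[80,37,90,1,57]]}
After op 2 (replace /vk/2/3 45): {"igo":{"fq":[81,39,18],"udn":{"h":62,"nwz":73,"wm":53,"y":71}},"vk":[{"ex":95,"uuy":44,"wje":8,"x":92},{"ddn":22,"srb":17},[80,37,90,45,57]]}
After op 3 (replace /igo/fq/1 38): {"igo":{"fq":[81,38,18],"udn":{"h":62,"nwz":73,"wm":53,"y":71}},"vk":[{"ex":95,"uuy":44,"wje":8,"x":92},{"ddn":22,"srb":17},[80,37,90,45,57]]}
After op 4 (add /igo/tp 43): {"igo":{"fq":[81,38,18],"tp":43,"udn":{"h":62,"nwz":73,"wm":53,"y":71}},"vk":[{"ex":95,"uuy":44,"wje":8,"x":92},{"ddn":22,"srb":17},[80,37,90,45,57]]}
After op 5 (add /igo/jl 76): {"igo":{"fq":[81,38,18],"jl":76,"tp":43,"udn":{"h":62,"nwz":73,"wm":53,"y":71}},"vk":[{"ex":95,"uuy":44,"wje":8,"x":92},{"ddn":22,"srb":17},[80,37,90,45,57]]}
After op 6 (remove /igo/udn/y): {"igo":{"fq":[81,38,18],"jl":76,"tp":43,"udn":{"h":62,"nwz":73,"wm":53}},"vk":[{"ex":95,"uuy":44,"wje":8,"x":92},{"ddn":22,"srb":17},[80,37,90,45,57]]}
After op 7 (add /igo/s 85): {"igo":{"fq":[81,38,18],"jl":76,"s":85,"tp":43,"udn":{"h":62,"nwz":73,"wm":53}},"vk":[{"ex":95,"uuy":44,"wje":8,"x":92},{"ddn":22,"srb":17},[80,37,90,45,57]]}
Size at path /igo/fq: 3

Answer: 3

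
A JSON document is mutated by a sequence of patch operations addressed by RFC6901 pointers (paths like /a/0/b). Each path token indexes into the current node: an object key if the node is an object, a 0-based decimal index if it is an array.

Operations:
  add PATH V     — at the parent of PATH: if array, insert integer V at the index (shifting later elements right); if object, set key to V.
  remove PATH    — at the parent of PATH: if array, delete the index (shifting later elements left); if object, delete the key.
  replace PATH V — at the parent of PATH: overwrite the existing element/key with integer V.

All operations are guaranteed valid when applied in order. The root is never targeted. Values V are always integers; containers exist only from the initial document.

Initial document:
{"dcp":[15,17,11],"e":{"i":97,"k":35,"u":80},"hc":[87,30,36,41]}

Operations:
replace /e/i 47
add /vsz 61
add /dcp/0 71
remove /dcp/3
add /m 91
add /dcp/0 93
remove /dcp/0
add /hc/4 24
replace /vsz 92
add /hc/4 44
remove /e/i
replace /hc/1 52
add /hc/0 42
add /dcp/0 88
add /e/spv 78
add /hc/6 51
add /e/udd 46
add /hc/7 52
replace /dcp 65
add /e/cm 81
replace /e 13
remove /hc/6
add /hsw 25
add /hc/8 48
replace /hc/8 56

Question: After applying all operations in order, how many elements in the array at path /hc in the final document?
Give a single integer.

Answer: 9

Derivation:
After op 1 (replace /e/i 47): {"dcp":[15,17,11],"e":{"i":47,"k":35,"u":80},"hc":[87,30,36,41]}
After op 2 (add /vsz 61): {"dcp":[15,17,11],"e":{"i":47,"k":35,"u":80},"hc":[87,30,36,41],"vsz":61}
After op 3 (add /dcp/0 71): {"dcp":[71,15,17,11],"e":{"i":47,"k":35,"u":80},"hc":[87,30,36,41],"vsz":61}
After op 4 (remove /dcp/3): {"dcp":[71,15,17],"e":{"i":47,"k":35,"u":80},"hc":[87,30,36,41],"vsz":61}
After op 5 (add /m 91): {"dcp":[71,15,17],"e":{"i":47,"k":35,"u":80},"hc":[87,30,36,41],"m":91,"vsz":61}
After op 6 (add /dcp/0 93): {"dcp":[93,71,15,17],"e":{"i":47,"k":35,"u":80},"hc":[87,30,36,41],"m":91,"vsz":61}
After op 7 (remove /dcp/0): {"dcp":[71,15,17],"e":{"i":47,"k":35,"u":80},"hc":[87,30,36,41],"m":91,"vsz":61}
After op 8 (add /hc/4 24): {"dcp":[71,15,17],"e":{"i":47,"k":35,"u":80},"hc":[87,30,36,41,24],"m":91,"vsz":61}
After op 9 (replace /vsz 92): {"dcp":[71,15,17],"e":{"i":47,"k":35,"u":80},"hc":[87,30,36,41,24],"m":91,"vsz":92}
After op 10 (add /hc/4 44): {"dcp":[71,15,17],"e":{"i":47,"k":35,"u":80},"hc":[87,30,36,41,44,24],"m":91,"vsz":92}
After op 11 (remove /e/i): {"dcp":[71,15,17],"e":{"k":35,"u":80},"hc":[87,30,36,41,44,24],"m":91,"vsz":92}
After op 12 (replace /hc/1 52): {"dcp":[71,15,17],"e":{"k":35,"u":80},"hc":[87,52,36,41,44,24],"m":91,"vsz":92}
After op 13 (add /hc/0 42): {"dcp":[71,15,17],"e":{"k":35,"u":80},"hc":[42,87,52,36,41,44,24],"m":91,"vsz":92}
After op 14 (add /dcp/0 88): {"dcp":[88,71,15,17],"e":{"k":35,"u":80},"hc":[42,87,52,36,41,44,24],"m":91,"vsz":92}
After op 15 (add /e/spv 78): {"dcp":[88,71,15,17],"e":{"k":35,"spv":78,"u":80},"hc":[42,87,52,36,41,44,24],"m":91,"vsz":92}
After op 16 (add /hc/6 51): {"dcp":[88,71,15,17],"e":{"k":35,"spv":78,"u":80},"hc":[42,87,52,36,41,44,51,24],"m":91,"vsz":92}
After op 17 (add /e/udd 46): {"dcp":[88,71,15,17],"e":{"k":35,"spv":78,"u":80,"udd":46},"hc":[42,87,52,36,41,44,51,24],"m":91,"vsz":92}
After op 18 (add /hc/7 52): {"dcp":[88,71,15,17],"e":{"k":35,"spv":78,"u":80,"udd":46},"hc":[42,87,52,36,41,44,51,52,24],"m":91,"vsz":92}
After op 19 (replace /dcp 65): {"dcp":65,"e":{"k":35,"spv":78,"u":80,"udd":46},"hc":[42,87,52,36,41,44,51,52,24],"m":91,"vsz":92}
After op 20 (add /e/cm 81): {"dcp":65,"e":{"cm":81,"k":35,"spv":78,"u":80,"udd":46},"hc":[42,87,52,36,41,44,51,52,24],"m":91,"vsz":92}
After op 21 (replace /e 13): {"dcp":65,"e":13,"hc":[42,87,52,36,41,44,51,52,24],"m":91,"vsz":92}
After op 22 (remove /hc/6): {"dcp":65,"e":13,"hc":[42,87,52,36,41,44,52,24],"m":91,"vsz":92}
After op 23 (add /hsw 25): {"dcp":65,"e":13,"hc":[42,87,52,36,41,44,52,24],"hsw":25,"m":91,"vsz":92}
After op 24 (add /hc/8 48): {"dcp":65,"e":13,"hc":[42,87,52,36,41,44,52,24,48],"hsw":25,"m":91,"vsz":92}
After op 25 (replace /hc/8 56): {"dcp":65,"e":13,"hc":[42,87,52,36,41,44,52,24,56],"hsw":25,"m":91,"vsz":92}
Size at path /hc: 9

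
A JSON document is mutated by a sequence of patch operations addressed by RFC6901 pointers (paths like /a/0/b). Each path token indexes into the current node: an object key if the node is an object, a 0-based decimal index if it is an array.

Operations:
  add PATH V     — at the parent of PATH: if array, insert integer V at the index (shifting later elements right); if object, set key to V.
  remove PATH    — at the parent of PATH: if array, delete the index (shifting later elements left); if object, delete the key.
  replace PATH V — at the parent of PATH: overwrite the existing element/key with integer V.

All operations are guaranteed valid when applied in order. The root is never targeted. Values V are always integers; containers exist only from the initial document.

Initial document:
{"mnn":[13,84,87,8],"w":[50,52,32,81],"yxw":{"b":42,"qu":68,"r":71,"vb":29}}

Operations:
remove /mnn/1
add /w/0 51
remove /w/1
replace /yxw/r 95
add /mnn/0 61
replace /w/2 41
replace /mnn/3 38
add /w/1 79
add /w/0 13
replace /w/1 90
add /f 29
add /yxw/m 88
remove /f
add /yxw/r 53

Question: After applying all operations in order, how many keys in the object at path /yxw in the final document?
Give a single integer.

Answer: 5

Derivation:
After op 1 (remove /mnn/1): {"mnn":[13,87,8],"w":[50,52,32,81],"yxw":{"b":42,"qu":68,"r":71,"vb":29}}
After op 2 (add /w/0 51): {"mnn":[13,87,8],"w":[51,50,52,32,81],"yxw":{"b":42,"qu":68,"r":71,"vb":29}}
After op 3 (remove /w/1): {"mnn":[13,87,8],"w":[51,52,32,81],"yxw":{"b":42,"qu":68,"r":71,"vb":29}}
After op 4 (replace /yxw/r 95): {"mnn":[13,87,8],"w":[51,52,32,81],"yxw":{"b":42,"qu":68,"r":95,"vb":29}}
After op 5 (add /mnn/0 61): {"mnn":[61,13,87,8],"w":[51,52,32,81],"yxw":{"b":42,"qu":68,"r":95,"vb":29}}
After op 6 (replace /w/2 41): {"mnn":[61,13,87,8],"w":[51,52,41,81],"yxw":{"b":42,"qu":68,"r":95,"vb":29}}
After op 7 (replace /mnn/3 38): {"mnn":[61,13,87,38],"w":[51,52,41,81],"yxw":{"b":42,"qu":68,"r":95,"vb":29}}
After op 8 (add /w/1 79): {"mnn":[61,13,87,38],"w":[51,79,52,41,81],"yxw":{"b":42,"qu":68,"r":95,"vb":29}}
After op 9 (add /w/0 13): {"mnn":[61,13,87,38],"w":[13,51,79,52,41,81],"yxw":{"b":42,"qu":68,"r":95,"vb":29}}
After op 10 (replace /w/1 90): {"mnn":[61,13,87,38],"w":[13,90,79,52,41,81],"yxw":{"b":42,"qu":68,"r":95,"vb":29}}
After op 11 (add /f 29): {"f":29,"mnn":[61,13,87,38],"w":[13,90,79,52,41,81],"yxw":{"b":42,"qu":68,"r":95,"vb":29}}
After op 12 (add /yxw/m 88): {"f":29,"mnn":[61,13,87,38],"w":[13,90,79,52,41,81],"yxw":{"b":42,"m":88,"qu":68,"r":95,"vb":29}}
After op 13 (remove /f): {"mnn":[61,13,87,38],"w":[13,90,79,52,41,81],"yxw":{"b":42,"m":88,"qu":68,"r":95,"vb":29}}
After op 14 (add /yxw/r 53): {"mnn":[61,13,87,38],"w":[13,90,79,52,41,81],"yxw":{"b":42,"m":88,"qu":68,"r":53,"vb":29}}
Size at path /yxw: 5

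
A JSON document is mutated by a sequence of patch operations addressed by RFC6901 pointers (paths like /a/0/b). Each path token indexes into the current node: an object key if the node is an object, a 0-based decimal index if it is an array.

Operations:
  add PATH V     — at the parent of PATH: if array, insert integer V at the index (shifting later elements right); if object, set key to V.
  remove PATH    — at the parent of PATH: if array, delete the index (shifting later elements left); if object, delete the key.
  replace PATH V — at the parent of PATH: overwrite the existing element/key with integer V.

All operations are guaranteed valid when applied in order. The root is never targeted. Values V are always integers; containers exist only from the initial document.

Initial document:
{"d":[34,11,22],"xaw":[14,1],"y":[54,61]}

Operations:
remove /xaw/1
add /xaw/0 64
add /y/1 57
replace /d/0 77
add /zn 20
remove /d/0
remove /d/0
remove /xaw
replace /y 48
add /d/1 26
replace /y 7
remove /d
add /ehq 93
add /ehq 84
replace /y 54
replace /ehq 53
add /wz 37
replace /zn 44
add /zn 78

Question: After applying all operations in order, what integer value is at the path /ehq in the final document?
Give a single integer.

After op 1 (remove /xaw/1): {"d":[34,11,22],"xaw":[14],"y":[54,61]}
After op 2 (add /xaw/0 64): {"d":[34,11,22],"xaw":[64,14],"y":[54,61]}
After op 3 (add /y/1 57): {"d":[34,11,22],"xaw":[64,14],"y":[54,57,61]}
After op 4 (replace /d/0 77): {"d":[77,11,22],"xaw":[64,14],"y":[54,57,61]}
After op 5 (add /zn 20): {"d":[77,11,22],"xaw":[64,14],"y":[54,57,61],"zn":20}
After op 6 (remove /d/0): {"d":[11,22],"xaw":[64,14],"y":[54,57,61],"zn":20}
After op 7 (remove /d/0): {"d":[22],"xaw":[64,14],"y":[54,57,61],"zn":20}
After op 8 (remove /xaw): {"d":[22],"y":[54,57,61],"zn":20}
After op 9 (replace /y 48): {"d":[22],"y":48,"zn":20}
After op 10 (add /d/1 26): {"d":[22,26],"y":48,"zn":20}
After op 11 (replace /y 7): {"d":[22,26],"y":7,"zn":20}
After op 12 (remove /d): {"y":7,"zn":20}
After op 13 (add /ehq 93): {"ehq":93,"y":7,"zn":20}
After op 14 (add /ehq 84): {"ehq":84,"y":7,"zn":20}
After op 15 (replace /y 54): {"ehq":84,"y":54,"zn":20}
After op 16 (replace /ehq 53): {"ehq":53,"y":54,"zn":20}
After op 17 (add /wz 37): {"ehq":53,"wz":37,"y":54,"zn":20}
After op 18 (replace /zn 44): {"ehq":53,"wz":37,"y":54,"zn":44}
After op 19 (add /zn 78): {"ehq":53,"wz":37,"y":54,"zn":78}
Value at /ehq: 53

Answer: 53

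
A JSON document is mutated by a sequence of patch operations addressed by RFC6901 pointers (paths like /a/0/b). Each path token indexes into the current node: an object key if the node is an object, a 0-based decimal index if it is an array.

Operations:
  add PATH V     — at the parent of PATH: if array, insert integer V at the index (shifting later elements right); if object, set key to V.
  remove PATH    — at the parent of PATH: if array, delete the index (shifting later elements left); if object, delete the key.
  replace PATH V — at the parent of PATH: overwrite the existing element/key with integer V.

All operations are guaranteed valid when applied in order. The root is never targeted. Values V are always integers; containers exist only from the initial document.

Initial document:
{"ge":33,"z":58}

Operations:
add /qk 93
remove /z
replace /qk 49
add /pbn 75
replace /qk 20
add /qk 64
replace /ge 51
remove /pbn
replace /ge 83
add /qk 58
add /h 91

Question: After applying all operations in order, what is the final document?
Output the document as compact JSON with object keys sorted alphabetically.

After op 1 (add /qk 93): {"ge":33,"qk":93,"z":58}
After op 2 (remove /z): {"ge":33,"qk":93}
After op 3 (replace /qk 49): {"ge":33,"qk":49}
After op 4 (add /pbn 75): {"ge":33,"pbn":75,"qk":49}
After op 5 (replace /qk 20): {"ge":33,"pbn":75,"qk":20}
After op 6 (add /qk 64): {"ge":33,"pbn":75,"qk":64}
After op 7 (replace /ge 51): {"ge":51,"pbn":75,"qk":64}
After op 8 (remove /pbn): {"ge":51,"qk":64}
After op 9 (replace /ge 83): {"ge":83,"qk":64}
After op 10 (add /qk 58): {"ge":83,"qk":58}
After op 11 (add /h 91): {"ge":83,"h":91,"qk":58}

Answer: {"ge":83,"h":91,"qk":58}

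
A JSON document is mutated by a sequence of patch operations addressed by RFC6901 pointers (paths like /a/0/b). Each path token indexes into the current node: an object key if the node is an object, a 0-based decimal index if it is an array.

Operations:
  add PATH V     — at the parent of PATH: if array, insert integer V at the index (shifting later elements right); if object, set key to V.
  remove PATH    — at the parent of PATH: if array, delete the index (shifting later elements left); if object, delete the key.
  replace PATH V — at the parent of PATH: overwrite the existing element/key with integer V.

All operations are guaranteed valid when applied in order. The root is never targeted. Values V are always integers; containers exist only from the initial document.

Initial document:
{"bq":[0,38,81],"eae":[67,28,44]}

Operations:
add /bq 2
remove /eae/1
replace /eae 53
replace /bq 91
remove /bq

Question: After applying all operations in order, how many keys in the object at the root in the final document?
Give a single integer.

Answer: 1

Derivation:
After op 1 (add /bq 2): {"bq":2,"eae":[67,28,44]}
After op 2 (remove /eae/1): {"bq":2,"eae":[67,44]}
After op 3 (replace /eae 53): {"bq":2,"eae":53}
After op 4 (replace /bq 91): {"bq":91,"eae":53}
After op 5 (remove /bq): {"eae":53}
Size at the root: 1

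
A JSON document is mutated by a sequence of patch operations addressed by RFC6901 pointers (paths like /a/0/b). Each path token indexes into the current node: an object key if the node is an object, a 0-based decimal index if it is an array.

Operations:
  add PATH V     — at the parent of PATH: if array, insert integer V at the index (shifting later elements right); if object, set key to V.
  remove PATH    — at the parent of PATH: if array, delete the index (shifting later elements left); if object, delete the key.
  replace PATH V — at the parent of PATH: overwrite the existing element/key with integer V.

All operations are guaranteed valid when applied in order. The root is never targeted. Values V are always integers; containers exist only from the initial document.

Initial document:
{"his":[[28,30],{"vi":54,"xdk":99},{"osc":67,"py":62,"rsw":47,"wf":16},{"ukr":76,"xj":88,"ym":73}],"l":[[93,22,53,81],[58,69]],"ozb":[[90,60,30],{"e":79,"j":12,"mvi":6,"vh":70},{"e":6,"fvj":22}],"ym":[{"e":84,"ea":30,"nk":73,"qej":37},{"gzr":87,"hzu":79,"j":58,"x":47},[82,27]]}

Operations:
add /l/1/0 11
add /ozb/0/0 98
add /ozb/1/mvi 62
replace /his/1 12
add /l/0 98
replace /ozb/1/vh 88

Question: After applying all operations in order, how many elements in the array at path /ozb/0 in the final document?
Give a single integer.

Answer: 4

Derivation:
After op 1 (add /l/1/0 11): {"his":[[28,30],{"vi":54,"xdk":99},{"osc":67,"py":62,"rsw":47,"wf":16},{"ukr":76,"xj":88,"ym":73}],"l":[[93,22,53,81],[11,58,69]],"ozb":[[90,60,30],{"e":79,"j":12,"mvi":6,"vh":70},{"e":6,"fvj":22}],"ym":[{"e":84,"ea":30,"nk":73,"qej":37},{"gzr":87,"hzu":79,"j":58,"x":47},[82,27]]}
After op 2 (add /ozb/0/0 98): {"his":[[28,30],{"vi":54,"xdk":99},{"osc":67,"py":62,"rsw":47,"wf":16},{"ukr":76,"xj":88,"ym":73}],"l":[[93,22,53,81],[11,58,69]],"ozb":[[98,90,60,30],{"e":79,"j":12,"mvi":6,"vh":70},{"e":6,"fvj":22}],"ym":[{"e":84,"ea":30,"nk":73,"qej":37},{"gzr":87,"hzu":79,"j":58,"x":47},[82,27]]}
After op 3 (add /ozb/1/mvi 62): {"his":[[28,30],{"vi":54,"xdk":99},{"osc":67,"py":62,"rsw":47,"wf":16},{"ukr":76,"xj":88,"ym":73}],"l":[[93,22,53,81],[11,58,69]],"ozb":[[98,90,60,30],{"e":79,"j":12,"mvi":62,"vh":70},{"e":6,"fvj":22}],"ym":[{"e":84,"ea":30,"nk":73,"qej":37},{"gzr":87,"hzu":79,"j":58,"x":47},[82,27]]}
After op 4 (replace /his/1 12): {"his":[[28,30],12,{"osc":67,"py":62,"rsw":47,"wf":16},{"ukr":76,"xj":88,"ym":73}],"l":[[93,22,53,81],[11,58,69]],"ozb":[[98,90,60,30],{"e":79,"j":12,"mvi":62,"vh":70},{"e":6,"fvj":22}],"ym":[{"e":84,"ea":30,"nk":73,"qej":37},{"gzr":87,"hzu":79,"j":58,"x":47},[82,27]]}
After op 5 (add /l/0 98): {"his":[[28,30],12,{"osc":67,"py":62,"rsw":47,"wf":16},{"ukr":76,"xj":88,"ym":73}],"l":[98,[93,22,53,81],[11,58,69]],"ozb":[[98,90,60,30],{"e":79,"j":12,"mvi":62,"vh":70},{"e":6,"fvj":22}],"ym":[{"e":84,"ea":30,"nk":73,"qej":37},{"gzr":87,"hzu":79,"j":58,"x":47},[82,27]]}
After op 6 (replace /ozb/1/vh 88): {"his":[[28,30],12,{"osc":67,"py":62,"rsw":47,"wf":16},{"ukr":76,"xj":88,"ym":73}],"l":[98,[93,22,53,81],[11,58,69]],"ozb":[[98,90,60,30],{"e":79,"j":12,"mvi":62,"vh":88},{"e":6,"fvj":22}],"ym":[{"e":84,"ea":30,"nk":73,"qej":37},{"gzr":87,"hzu":79,"j":58,"x":47},[82,27]]}
Size at path /ozb/0: 4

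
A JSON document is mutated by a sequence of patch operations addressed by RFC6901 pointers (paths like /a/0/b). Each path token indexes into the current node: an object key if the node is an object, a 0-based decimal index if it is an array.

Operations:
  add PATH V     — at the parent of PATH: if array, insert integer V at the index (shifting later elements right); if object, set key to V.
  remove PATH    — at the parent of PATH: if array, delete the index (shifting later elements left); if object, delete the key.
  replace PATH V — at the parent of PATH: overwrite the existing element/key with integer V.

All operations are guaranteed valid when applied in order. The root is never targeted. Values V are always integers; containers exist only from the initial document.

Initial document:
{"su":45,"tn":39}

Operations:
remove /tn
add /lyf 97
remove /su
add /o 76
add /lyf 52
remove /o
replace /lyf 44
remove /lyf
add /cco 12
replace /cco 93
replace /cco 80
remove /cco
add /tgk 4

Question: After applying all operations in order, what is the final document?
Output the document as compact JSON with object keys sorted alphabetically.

Answer: {"tgk":4}

Derivation:
After op 1 (remove /tn): {"su":45}
After op 2 (add /lyf 97): {"lyf":97,"su":45}
After op 3 (remove /su): {"lyf":97}
After op 4 (add /o 76): {"lyf":97,"o":76}
After op 5 (add /lyf 52): {"lyf":52,"o":76}
After op 6 (remove /o): {"lyf":52}
After op 7 (replace /lyf 44): {"lyf":44}
After op 8 (remove /lyf): {}
After op 9 (add /cco 12): {"cco":12}
After op 10 (replace /cco 93): {"cco":93}
After op 11 (replace /cco 80): {"cco":80}
After op 12 (remove /cco): {}
After op 13 (add /tgk 4): {"tgk":4}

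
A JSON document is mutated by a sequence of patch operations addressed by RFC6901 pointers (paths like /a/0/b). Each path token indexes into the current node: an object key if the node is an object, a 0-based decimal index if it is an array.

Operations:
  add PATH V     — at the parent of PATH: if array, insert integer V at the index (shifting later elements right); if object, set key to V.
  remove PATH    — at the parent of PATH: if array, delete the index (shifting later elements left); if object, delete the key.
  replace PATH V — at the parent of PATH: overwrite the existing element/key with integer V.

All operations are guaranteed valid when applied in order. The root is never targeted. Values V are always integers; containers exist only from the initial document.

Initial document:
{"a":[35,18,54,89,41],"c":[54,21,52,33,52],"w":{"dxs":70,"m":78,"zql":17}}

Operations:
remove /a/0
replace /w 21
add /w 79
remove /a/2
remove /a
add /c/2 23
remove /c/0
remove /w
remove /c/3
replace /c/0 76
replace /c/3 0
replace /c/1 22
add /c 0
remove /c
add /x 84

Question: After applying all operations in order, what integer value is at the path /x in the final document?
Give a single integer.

After op 1 (remove /a/0): {"a":[18,54,89,41],"c":[54,21,52,33,52],"w":{"dxs":70,"m":78,"zql":17}}
After op 2 (replace /w 21): {"a":[18,54,89,41],"c":[54,21,52,33,52],"w":21}
After op 3 (add /w 79): {"a":[18,54,89,41],"c":[54,21,52,33,52],"w":79}
After op 4 (remove /a/2): {"a":[18,54,41],"c":[54,21,52,33,52],"w":79}
After op 5 (remove /a): {"c":[54,21,52,33,52],"w":79}
After op 6 (add /c/2 23): {"c":[54,21,23,52,33,52],"w":79}
After op 7 (remove /c/0): {"c":[21,23,52,33,52],"w":79}
After op 8 (remove /w): {"c":[21,23,52,33,52]}
After op 9 (remove /c/3): {"c":[21,23,52,52]}
After op 10 (replace /c/0 76): {"c":[76,23,52,52]}
After op 11 (replace /c/3 0): {"c":[76,23,52,0]}
After op 12 (replace /c/1 22): {"c":[76,22,52,0]}
After op 13 (add /c 0): {"c":0}
After op 14 (remove /c): {}
After op 15 (add /x 84): {"x":84}
Value at /x: 84

Answer: 84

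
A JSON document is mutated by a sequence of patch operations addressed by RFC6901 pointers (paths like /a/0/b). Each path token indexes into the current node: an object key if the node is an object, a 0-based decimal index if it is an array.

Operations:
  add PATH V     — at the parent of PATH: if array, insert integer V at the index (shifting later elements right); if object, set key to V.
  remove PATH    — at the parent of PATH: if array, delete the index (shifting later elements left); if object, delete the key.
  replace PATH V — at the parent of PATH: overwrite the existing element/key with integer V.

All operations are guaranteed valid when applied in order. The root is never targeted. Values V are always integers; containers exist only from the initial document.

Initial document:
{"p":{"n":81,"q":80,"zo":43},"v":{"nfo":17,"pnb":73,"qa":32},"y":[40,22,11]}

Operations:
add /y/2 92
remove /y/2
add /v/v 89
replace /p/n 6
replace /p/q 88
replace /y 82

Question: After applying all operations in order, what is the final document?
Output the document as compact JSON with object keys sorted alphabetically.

Answer: {"p":{"n":6,"q":88,"zo":43},"v":{"nfo":17,"pnb":73,"qa":32,"v":89},"y":82}

Derivation:
After op 1 (add /y/2 92): {"p":{"n":81,"q":80,"zo":43},"v":{"nfo":17,"pnb":73,"qa":32},"y":[40,22,92,11]}
After op 2 (remove /y/2): {"p":{"n":81,"q":80,"zo":43},"v":{"nfo":17,"pnb":73,"qa":32},"y":[40,22,11]}
After op 3 (add /v/v 89): {"p":{"n":81,"q":80,"zo":43},"v":{"nfo":17,"pnb":73,"qa":32,"v":89},"y":[40,22,11]}
After op 4 (replace /p/n 6): {"p":{"n":6,"q":80,"zo":43},"v":{"nfo":17,"pnb":73,"qa":32,"v":89},"y":[40,22,11]}
After op 5 (replace /p/q 88): {"p":{"n":6,"q":88,"zo":43},"v":{"nfo":17,"pnb":73,"qa":32,"v":89},"y":[40,22,11]}
After op 6 (replace /y 82): {"p":{"n":6,"q":88,"zo":43},"v":{"nfo":17,"pnb":73,"qa":32,"v":89},"y":82}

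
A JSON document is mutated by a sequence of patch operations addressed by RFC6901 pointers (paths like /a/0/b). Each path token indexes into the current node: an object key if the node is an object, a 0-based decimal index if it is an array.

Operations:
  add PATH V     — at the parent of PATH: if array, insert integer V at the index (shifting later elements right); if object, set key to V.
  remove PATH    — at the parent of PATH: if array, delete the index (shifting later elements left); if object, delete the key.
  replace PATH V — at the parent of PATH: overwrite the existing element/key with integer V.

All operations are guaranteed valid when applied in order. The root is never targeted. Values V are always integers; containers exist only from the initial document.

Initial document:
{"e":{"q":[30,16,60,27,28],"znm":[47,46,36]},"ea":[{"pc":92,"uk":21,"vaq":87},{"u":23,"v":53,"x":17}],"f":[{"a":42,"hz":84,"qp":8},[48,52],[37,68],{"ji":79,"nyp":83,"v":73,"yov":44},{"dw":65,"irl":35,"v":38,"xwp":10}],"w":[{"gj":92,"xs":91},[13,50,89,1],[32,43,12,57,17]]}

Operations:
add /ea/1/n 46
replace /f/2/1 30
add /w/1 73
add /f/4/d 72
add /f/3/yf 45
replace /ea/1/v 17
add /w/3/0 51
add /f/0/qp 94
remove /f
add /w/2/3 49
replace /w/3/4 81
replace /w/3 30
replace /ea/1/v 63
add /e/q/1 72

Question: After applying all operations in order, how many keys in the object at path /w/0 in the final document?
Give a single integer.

After op 1 (add /ea/1/n 46): {"e":{"q":[30,16,60,27,28],"znm":[47,46,36]},"ea":[{"pc":92,"uk":21,"vaq":87},{"n":46,"u":23,"v":53,"x":17}],"f":[{"a":42,"hz":84,"qp":8},[48,52],[37,68],{"ji":79,"nyp":83,"v":73,"yov":44},{"dw":65,"irl":35,"v":38,"xwp":10}],"w":[{"gj":92,"xs":91},[13,50,89,1],[32,43,12,57,17]]}
After op 2 (replace /f/2/1 30): {"e":{"q":[30,16,60,27,28],"znm":[47,46,36]},"ea":[{"pc":92,"uk":21,"vaq":87},{"n":46,"u":23,"v":53,"x":17}],"f":[{"a":42,"hz":84,"qp":8},[48,52],[37,30],{"ji":79,"nyp":83,"v":73,"yov":44},{"dw":65,"irl":35,"v":38,"xwp":10}],"w":[{"gj":92,"xs":91},[13,50,89,1],[32,43,12,57,17]]}
After op 3 (add /w/1 73): {"e":{"q":[30,16,60,27,28],"znm":[47,46,36]},"ea":[{"pc":92,"uk":21,"vaq":87},{"n":46,"u":23,"v":53,"x":17}],"f":[{"a":42,"hz":84,"qp":8},[48,52],[37,30],{"ji":79,"nyp":83,"v":73,"yov":44},{"dw":65,"irl":35,"v":38,"xwp":10}],"w":[{"gj":92,"xs":91},73,[13,50,89,1],[32,43,12,57,17]]}
After op 4 (add /f/4/d 72): {"e":{"q":[30,16,60,27,28],"znm":[47,46,36]},"ea":[{"pc":92,"uk":21,"vaq":87},{"n":46,"u":23,"v":53,"x":17}],"f":[{"a":42,"hz":84,"qp":8},[48,52],[37,30],{"ji":79,"nyp":83,"v":73,"yov":44},{"d":72,"dw":65,"irl":35,"v":38,"xwp":10}],"w":[{"gj":92,"xs":91},73,[13,50,89,1],[32,43,12,57,17]]}
After op 5 (add /f/3/yf 45): {"e":{"q":[30,16,60,27,28],"znm":[47,46,36]},"ea":[{"pc":92,"uk":21,"vaq":87},{"n":46,"u":23,"v":53,"x":17}],"f":[{"a":42,"hz":84,"qp":8},[48,52],[37,30],{"ji":79,"nyp":83,"v":73,"yf":45,"yov":44},{"d":72,"dw":65,"irl":35,"v":38,"xwp":10}],"w":[{"gj":92,"xs":91},73,[13,50,89,1],[32,43,12,57,17]]}
After op 6 (replace /ea/1/v 17): {"e":{"q":[30,16,60,27,28],"znm":[47,46,36]},"ea":[{"pc":92,"uk":21,"vaq":87},{"n":46,"u":23,"v":17,"x":17}],"f":[{"a":42,"hz":84,"qp":8},[48,52],[37,30],{"ji":79,"nyp":83,"v":73,"yf":45,"yov":44},{"d":72,"dw":65,"irl":35,"v":38,"xwp":10}],"w":[{"gj":92,"xs":91},73,[13,50,89,1],[32,43,12,57,17]]}
After op 7 (add /w/3/0 51): {"e":{"q":[30,16,60,27,28],"znm":[47,46,36]},"ea":[{"pc":92,"uk":21,"vaq":87},{"n":46,"u":23,"v":17,"x":17}],"f":[{"a":42,"hz":84,"qp":8},[48,52],[37,30],{"ji":79,"nyp":83,"v":73,"yf":45,"yov":44},{"d":72,"dw":65,"irl":35,"v":38,"xwp":10}],"w":[{"gj":92,"xs":91},73,[13,50,89,1],[51,32,43,12,57,17]]}
After op 8 (add /f/0/qp 94): {"e":{"q":[30,16,60,27,28],"znm":[47,46,36]},"ea":[{"pc":92,"uk":21,"vaq":87},{"n":46,"u":23,"v":17,"x":17}],"f":[{"a":42,"hz":84,"qp":94},[48,52],[37,30],{"ji":79,"nyp":83,"v":73,"yf":45,"yov":44},{"d":72,"dw":65,"irl":35,"v":38,"xwp":10}],"w":[{"gj":92,"xs":91},73,[13,50,89,1],[51,32,43,12,57,17]]}
After op 9 (remove /f): {"e":{"q":[30,16,60,27,28],"znm":[47,46,36]},"ea":[{"pc":92,"uk":21,"vaq":87},{"n":46,"u":23,"v":17,"x":17}],"w":[{"gj":92,"xs":91},73,[13,50,89,1],[51,32,43,12,57,17]]}
After op 10 (add /w/2/3 49): {"e":{"q":[30,16,60,27,28],"znm":[47,46,36]},"ea":[{"pc":92,"uk":21,"vaq":87},{"n":46,"u":23,"v":17,"x":17}],"w":[{"gj":92,"xs":91},73,[13,50,89,49,1],[51,32,43,12,57,17]]}
After op 11 (replace /w/3/4 81): {"e":{"q":[30,16,60,27,28],"znm":[47,46,36]},"ea":[{"pc":92,"uk":21,"vaq":87},{"n":46,"u":23,"v":17,"x":17}],"w":[{"gj":92,"xs":91},73,[13,50,89,49,1],[51,32,43,12,81,17]]}
After op 12 (replace /w/3 30): {"e":{"q":[30,16,60,27,28],"znm":[47,46,36]},"ea":[{"pc":92,"uk":21,"vaq":87},{"n":46,"u":23,"v":17,"x":17}],"w":[{"gj":92,"xs":91},73,[13,50,89,49,1],30]}
After op 13 (replace /ea/1/v 63): {"e":{"q":[30,16,60,27,28],"znm":[47,46,36]},"ea":[{"pc":92,"uk":21,"vaq":87},{"n":46,"u":23,"v":63,"x":17}],"w":[{"gj":92,"xs":91},73,[13,50,89,49,1],30]}
After op 14 (add /e/q/1 72): {"e":{"q":[30,72,16,60,27,28],"znm":[47,46,36]},"ea":[{"pc":92,"uk":21,"vaq":87},{"n":46,"u":23,"v":63,"x":17}],"w":[{"gj":92,"xs":91},73,[13,50,89,49,1],30]}
Size at path /w/0: 2

Answer: 2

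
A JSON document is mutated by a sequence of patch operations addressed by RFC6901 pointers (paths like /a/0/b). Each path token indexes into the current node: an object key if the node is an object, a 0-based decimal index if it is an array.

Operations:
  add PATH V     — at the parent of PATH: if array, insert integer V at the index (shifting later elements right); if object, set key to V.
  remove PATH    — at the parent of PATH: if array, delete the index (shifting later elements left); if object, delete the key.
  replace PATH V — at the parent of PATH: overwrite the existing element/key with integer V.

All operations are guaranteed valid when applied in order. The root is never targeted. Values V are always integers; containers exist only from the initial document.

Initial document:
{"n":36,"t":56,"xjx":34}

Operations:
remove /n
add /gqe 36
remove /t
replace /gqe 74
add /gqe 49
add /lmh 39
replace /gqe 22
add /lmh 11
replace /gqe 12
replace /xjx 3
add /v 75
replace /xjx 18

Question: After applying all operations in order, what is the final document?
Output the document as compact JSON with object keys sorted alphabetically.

After op 1 (remove /n): {"t":56,"xjx":34}
After op 2 (add /gqe 36): {"gqe":36,"t":56,"xjx":34}
After op 3 (remove /t): {"gqe":36,"xjx":34}
After op 4 (replace /gqe 74): {"gqe":74,"xjx":34}
After op 5 (add /gqe 49): {"gqe":49,"xjx":34}
After op 6 (add /lmh 39): {"gqe":49,"lmh":39,"xjx":34}
After op 7 (replace /gqe 22): {"gqe":22,"lmh":39,"xjx":34}
After op 8 (add /lmh 11): {"gqe":22,"lmh":11,"xjx":34}
After op 9 (replace /gqe 12): {"gqe":12,"lmh":11,"xjx":34}
After op 10 (replace /xjx 3): {"gqe":12,"lmh":11,"xjx":3}
After op 11 (add /v 75): {"gqe":12,"lmh":11,"v":75,"xjx":3}
After op 12 (replace /xjx 18): {"gqe":12,"lmh":11,"v":75,"xjx":18}

Answer: {"gqe":12,"lmh":11,"v":75,"xjx":18}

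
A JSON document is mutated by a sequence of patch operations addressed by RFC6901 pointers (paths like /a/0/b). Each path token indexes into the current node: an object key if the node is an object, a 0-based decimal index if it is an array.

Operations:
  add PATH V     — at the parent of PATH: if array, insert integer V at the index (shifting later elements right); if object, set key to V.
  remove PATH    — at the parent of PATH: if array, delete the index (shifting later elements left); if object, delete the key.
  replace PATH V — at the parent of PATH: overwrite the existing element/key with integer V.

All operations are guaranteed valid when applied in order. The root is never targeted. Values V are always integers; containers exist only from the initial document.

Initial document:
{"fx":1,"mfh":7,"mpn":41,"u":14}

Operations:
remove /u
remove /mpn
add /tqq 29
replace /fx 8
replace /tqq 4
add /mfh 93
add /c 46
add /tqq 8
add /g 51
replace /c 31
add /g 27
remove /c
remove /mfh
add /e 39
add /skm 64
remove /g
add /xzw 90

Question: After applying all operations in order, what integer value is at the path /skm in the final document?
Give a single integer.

After op 1 (remove /u): {"fx":1,"mfh":7,"mpn":41}
After op 2 (remove /mpn): {"fx":1,"mfh":7}
After op 3 (add /tqq 29): {"fx":1,"mfh":7,"tqq":29}
After op 4 (replace /fx 8): {"fx":8,"mfh":7,"tqq":29}
After op 5 (replace /tqq 4): {"fx":8,"mfh":7,"tqq":4}
After op 6 (add /mfh 93): {"fx":8,"mfh":93,"tqq":4}
After op 7 (add /c 46): {"c":46,"fx":8,"mfh":93,"tqq":4}
After op 8 (add /tqq 8): {"c":46,"fx":8,"mfh":93,"tqq":8}
After op 9 (add /g 51): {"c":46,"fx":8,"g":51,"mfh":93,"tqq":8}
After op 10 (replace /c 31): {"c":31,"fx":8,"g":51,"mfh":93,"tqq":8}
After op 11 (add /g 27): {"c":31,"fx":8,"g":27,"mfh":93,"tqq":8}
After op 12 (remove /c): {"fx":8,"g":27,"mfh":93,"tqq":8}
After op 13 (remove /mfh): {"fx":8,"g":27,"tqq":8}
After op 14 (add /e 39): {"e":39,"fx":8,"g":27,"tqq":8}
After op 15 (add /skm 64): {"e":39,"fx":8,"g":27,"skm":64,"tqq":8}
After op 16 (remove /g): {"e":39,"fx":8,"skm":64,"tqq":8}
After op 17 (add /xzw 90): {"e":39,"fx":8,"skm":64,"tqq":8,"xzw":90}
Value at /skm: 64

Answer: 64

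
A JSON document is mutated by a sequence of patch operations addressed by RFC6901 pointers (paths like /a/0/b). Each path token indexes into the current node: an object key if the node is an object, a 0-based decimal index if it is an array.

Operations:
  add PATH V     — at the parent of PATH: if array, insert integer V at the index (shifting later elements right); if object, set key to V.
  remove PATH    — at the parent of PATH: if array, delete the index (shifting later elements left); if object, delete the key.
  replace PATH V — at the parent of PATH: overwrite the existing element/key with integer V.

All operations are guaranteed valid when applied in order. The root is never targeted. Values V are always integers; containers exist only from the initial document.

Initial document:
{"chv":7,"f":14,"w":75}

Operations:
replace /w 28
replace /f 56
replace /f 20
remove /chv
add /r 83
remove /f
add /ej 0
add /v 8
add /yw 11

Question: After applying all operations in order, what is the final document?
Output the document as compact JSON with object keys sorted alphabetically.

Answer: {"ej":0,"r":83,"v":8,"w":28,"yw":11}

Derivation:
After op 1 (replace /w 28): {"chv":7,"f":14,"w":28}
After op 2 (replace /f 56): {"chv":7,"f":56,"w":28}
After op 3 (replace /f 20): {"chv":7,"f":20,"w":28}
After op 4 (remove /chv): {"f":20,"w":28}
After op 5 (add /r 83): {"f":20,"r":83,"w":28}
After op 6 (remove /f): {"r":83,"w":28}
After op 7 (add /ej 0): {"ej":0,"r":83,"w":28}
After op 8 (add /v 8): {"ej":0,"r":83,"v":8,"w":28}
After op 9 (add /yw 11): {"ej":0,"r":83,"v":8,"w":28,"yw":11}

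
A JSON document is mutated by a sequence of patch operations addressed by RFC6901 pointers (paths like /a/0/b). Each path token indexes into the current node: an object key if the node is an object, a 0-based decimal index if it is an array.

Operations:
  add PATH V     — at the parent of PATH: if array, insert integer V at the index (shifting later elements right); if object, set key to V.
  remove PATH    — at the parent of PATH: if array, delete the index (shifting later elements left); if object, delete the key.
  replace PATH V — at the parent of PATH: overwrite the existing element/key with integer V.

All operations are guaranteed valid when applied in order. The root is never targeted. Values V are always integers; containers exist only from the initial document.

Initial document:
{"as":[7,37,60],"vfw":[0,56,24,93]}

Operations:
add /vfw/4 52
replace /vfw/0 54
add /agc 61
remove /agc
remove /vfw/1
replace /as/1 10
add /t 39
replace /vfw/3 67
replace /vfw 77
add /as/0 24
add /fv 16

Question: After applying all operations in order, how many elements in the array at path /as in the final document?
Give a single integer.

After op 1 (add /vfw/4 52): {"as":[7,37,60],"vfw":[0,56,24,93,52]}
After op 2 (replace /vfw/0 54): {"as":[7,37,60],"vfw":[54,56,24,93,52]}
After op 3 (add /agc 61): {"agc":61,"as":[7,37,60],"vfw":[54,56,24,93,52]}
After op 4 (remove /agc): {"as":[7,37,60],"vfw":[54,56,24,93,52]}
After op 5 (remove /vfw/1): {"as":[7,37,60],"vfw":[54,24,93,52]}
After op 6 (replace /as/1 10): {"as":[7,10,60],"vfw":[54,24,93,52]}
After op 7 (add /t 39): {"as":[7,10,60],"t":39,"vfw":[54,24,93,52]}
After op 8 (replace /vfw/3 67): {"as":[7,10,60],"t":39,"vfw":[54,24,93,67]}
After op 9 (replace /vfw 77): {"as":[7,10,60],"t":39,"vfw":77}
After op 10 (add /as/0 24): {"as":[24,7,10,60],"t":39,"vfw":77}
After op 11 (add /fv 16): {"as":[24,7,10,60],"fv":16,"t":39,"vfw":77}
Size at path /as: 4

Answer: 4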